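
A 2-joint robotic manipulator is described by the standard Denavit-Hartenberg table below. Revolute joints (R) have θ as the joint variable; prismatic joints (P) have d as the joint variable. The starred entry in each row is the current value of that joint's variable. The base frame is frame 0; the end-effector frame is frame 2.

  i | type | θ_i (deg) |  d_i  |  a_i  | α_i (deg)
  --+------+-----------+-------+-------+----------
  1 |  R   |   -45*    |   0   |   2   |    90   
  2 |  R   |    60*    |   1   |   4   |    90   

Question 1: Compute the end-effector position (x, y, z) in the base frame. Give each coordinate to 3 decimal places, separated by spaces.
2.121 -3.536 3.464

after link 1: o_1 = (1.4142, -1.4142, 0.0000)
after link 2: o_2 = (2.1213, -3.5355, 3.4641)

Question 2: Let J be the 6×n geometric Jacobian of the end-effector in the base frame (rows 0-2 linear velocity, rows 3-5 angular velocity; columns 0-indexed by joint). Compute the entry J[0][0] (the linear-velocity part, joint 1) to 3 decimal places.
3.536

axis z_0 = ẑ; lever o_n−o_0 = (2.1213,-3.5355,3.4641)
cross product → J_v[:, 0] = (3.5355,2.1213,-0.0000)
J_ω[:, 0] = z_0
entry J[0][0] = 3.5355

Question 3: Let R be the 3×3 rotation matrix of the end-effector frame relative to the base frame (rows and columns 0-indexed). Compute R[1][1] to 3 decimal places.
End-effector y-axis (col 1 of R) = (-0.7071,-0.7071,0.0000)
R[1][1] = -0.7071

-0.707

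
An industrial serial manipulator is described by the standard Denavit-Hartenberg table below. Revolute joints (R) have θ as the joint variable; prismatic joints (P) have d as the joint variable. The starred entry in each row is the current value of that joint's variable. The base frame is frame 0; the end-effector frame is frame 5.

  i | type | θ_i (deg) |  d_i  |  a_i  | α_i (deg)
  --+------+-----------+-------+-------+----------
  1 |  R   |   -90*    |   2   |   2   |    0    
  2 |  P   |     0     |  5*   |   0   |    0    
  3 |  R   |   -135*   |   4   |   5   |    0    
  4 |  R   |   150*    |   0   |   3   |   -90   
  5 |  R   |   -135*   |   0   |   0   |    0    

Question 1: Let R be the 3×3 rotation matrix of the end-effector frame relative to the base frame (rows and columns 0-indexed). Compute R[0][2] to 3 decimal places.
0.966

End-effector z-axis (col 2 of R) = (0.9659,0.2588,0.0000)
R[0][2] = 0.9659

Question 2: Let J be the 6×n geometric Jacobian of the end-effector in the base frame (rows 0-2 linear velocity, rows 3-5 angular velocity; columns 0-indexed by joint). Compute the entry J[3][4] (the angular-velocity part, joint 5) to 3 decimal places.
0.966

axis z_4 = (0.9659,0.2588,0.0000); lever o_n−o_4 = (0.0000,0.0000,0.0000)
cross product → J_v[:, 4] = (0.0000,0.0000,0.0000)
J_ω[:, 4] = z_4
entry J[3][4] = 0.9659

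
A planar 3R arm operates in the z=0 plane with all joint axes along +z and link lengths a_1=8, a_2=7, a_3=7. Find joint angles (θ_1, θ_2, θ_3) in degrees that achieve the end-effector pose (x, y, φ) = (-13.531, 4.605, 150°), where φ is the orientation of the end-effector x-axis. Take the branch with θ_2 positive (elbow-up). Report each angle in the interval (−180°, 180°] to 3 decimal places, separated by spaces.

118.172 119.997 -88.169

wrist centre = target − a_3·(cos φ, sin φ) = (-7.4688, 1.1050)
cos θ_2 = (57.0043−8²−7²)/(2·8·7) = -0.5000; θ_2 = 119.9974° (elbow-up)
β = atan2(1.1050,-7.4688) = 171.5842°; ψ = atan2(6.0623,4.5003) = 53.4123°
θ_1 = β − ψ = 118.1720°
θ_3 = φ − θ_1 − θ_2 = -88.1694° (wrapped to (-180°,180°])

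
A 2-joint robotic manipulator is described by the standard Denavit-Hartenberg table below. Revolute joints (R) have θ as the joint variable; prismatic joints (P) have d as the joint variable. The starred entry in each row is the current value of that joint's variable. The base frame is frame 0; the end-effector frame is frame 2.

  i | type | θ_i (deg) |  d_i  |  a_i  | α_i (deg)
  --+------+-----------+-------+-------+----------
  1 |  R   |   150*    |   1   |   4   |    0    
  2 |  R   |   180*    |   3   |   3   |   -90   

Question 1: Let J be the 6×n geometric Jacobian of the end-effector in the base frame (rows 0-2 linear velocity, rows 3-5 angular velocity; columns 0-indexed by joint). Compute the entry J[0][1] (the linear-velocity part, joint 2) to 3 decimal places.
1.500

axis z_1 = (0.0000,0.0000,1.0000); lever o_n−o_1 = (2.5981,-1.5000,3.0000)
cross product → J_v[:, 1] = (1.5000,2.5981,-0.0000)
J_ω[:, 1] = z_1
entry J[0][1] = 1.5000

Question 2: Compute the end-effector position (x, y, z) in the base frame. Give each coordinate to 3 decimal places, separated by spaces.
after link 1: o_1 = (-3.4641, 2.0000, 1.0000)
after link 2: o_2 = (-0.8660, 0.5000, 4.0000)

-0.866 0.500 4.000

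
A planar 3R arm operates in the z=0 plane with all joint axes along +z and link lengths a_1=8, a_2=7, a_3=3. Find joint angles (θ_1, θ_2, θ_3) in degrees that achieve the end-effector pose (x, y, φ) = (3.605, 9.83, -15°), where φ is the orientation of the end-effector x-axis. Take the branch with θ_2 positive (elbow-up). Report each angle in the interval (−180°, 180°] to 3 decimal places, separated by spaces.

wrist centre = target − a_3·(cos φ, sin φ) = (0.7072, 10.6065)
cos θ_2 = (112.9971−8²−7²)/(2·8·7) = -0.0000; θ_2 = 90.0015° (elbow-up)
β = atan2(10.6065,0.7072) = 86.1853°; ψ = atan2(7.0000,7.9998) = 41.1866°
θ_1 = β − ψ = 44.9987°
θ_3 = φ − θ_1 − θ_2 = -150.0002° (wrapped to (-180°,180°])

44.999 90.001 -150.000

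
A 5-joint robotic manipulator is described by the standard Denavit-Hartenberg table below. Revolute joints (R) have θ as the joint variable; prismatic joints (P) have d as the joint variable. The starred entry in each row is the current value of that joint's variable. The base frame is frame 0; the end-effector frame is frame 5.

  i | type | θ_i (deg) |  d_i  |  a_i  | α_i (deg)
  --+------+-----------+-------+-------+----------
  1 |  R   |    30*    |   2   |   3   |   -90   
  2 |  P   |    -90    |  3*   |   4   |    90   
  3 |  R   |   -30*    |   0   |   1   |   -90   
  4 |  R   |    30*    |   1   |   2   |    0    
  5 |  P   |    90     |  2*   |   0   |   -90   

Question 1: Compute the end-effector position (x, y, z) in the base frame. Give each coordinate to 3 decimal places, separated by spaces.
after link 1: o_1 = (2.5981, 1.5000, 2.0000)
after link 2: o_2 = (1.0981, 4.0981, 6.0000)
after link 3: o_3 = (1.3481, 3.6651, 6.8660)
after link 4: o_4 = (2.2141, 4.1651, 8.8660)
after link 5: o_5 = (1.3481, 5.6651, 9.8660)

1.348 5.665 9.866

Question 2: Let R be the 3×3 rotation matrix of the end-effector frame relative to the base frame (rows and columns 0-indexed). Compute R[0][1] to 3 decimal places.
End-effector y-axis (col 1 of R) = (0.4330,-0.7500,-0.5000)
R[0][1] = 0.4330

0.433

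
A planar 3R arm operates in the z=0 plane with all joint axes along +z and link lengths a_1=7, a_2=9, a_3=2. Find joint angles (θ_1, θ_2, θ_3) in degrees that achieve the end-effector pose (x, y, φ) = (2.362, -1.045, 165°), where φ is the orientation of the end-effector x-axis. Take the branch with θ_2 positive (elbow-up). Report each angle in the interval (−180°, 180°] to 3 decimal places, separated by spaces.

wrist centre = target − a_3·(cos φ, sin φ) = (4.2939, -1.5626)
cos θ_2 = (20.8790−7²−9²)/(2·7·9) = -0.8660; θ_2 = 150.0016° (elbow-up)
β = atan2(-1.5626,4.2939) = -19.9977°; ψ = atan2(4.4998,-0.7944) = 100.0114°
θ_1 = β − ψ = -120.0091°
θ_3 = φ − θ_1 − θ_2 = 135.0075° (wrapped to (-180°,180°])

-120.009 150.002 135.007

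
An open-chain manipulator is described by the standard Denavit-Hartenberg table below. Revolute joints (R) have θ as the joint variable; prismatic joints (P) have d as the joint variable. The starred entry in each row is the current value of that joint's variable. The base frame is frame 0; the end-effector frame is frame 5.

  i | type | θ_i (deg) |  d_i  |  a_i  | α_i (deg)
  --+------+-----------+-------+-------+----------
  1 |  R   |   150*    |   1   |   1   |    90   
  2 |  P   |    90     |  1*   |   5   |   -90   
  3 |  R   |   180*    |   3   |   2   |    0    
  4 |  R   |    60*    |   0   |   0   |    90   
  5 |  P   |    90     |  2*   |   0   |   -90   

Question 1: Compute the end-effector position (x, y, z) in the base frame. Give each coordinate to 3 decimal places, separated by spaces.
1.732 -1.000 2.268

after link 1: o_1 = (-0.8660, 0.5000, 1.0000)
after link 2: o_2 = (-0.3660, 1.3660, 6.0000)
after link 3: o_3 = (2.2321, -0.1340, 4.0000)
after link 4: o_4 = (2.2321, -0.1340, 4.0000)
after link 5: o_5 = (1.7321, -1.0000, 2.2679)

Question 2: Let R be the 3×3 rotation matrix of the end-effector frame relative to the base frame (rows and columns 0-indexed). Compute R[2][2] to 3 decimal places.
End-effector z-axis (col 2 of R) = (-0.4330,-0.7500,0.5000)
R[2][2] = 0.5000

0.500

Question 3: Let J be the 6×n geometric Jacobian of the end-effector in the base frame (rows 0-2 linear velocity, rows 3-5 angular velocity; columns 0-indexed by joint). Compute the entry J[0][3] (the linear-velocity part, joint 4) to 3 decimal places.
0.866

axis z_3 = (0.8660,-0.5000,0.0000); lever o_n−o_3 = (-0.5000,-0.8660,-1.7321)
cross product → J_v[:, 3] = (0.8660,1.5000,-1.0000)
J_ω[:, 3] = z_3
entry J[0][3] = 0.8660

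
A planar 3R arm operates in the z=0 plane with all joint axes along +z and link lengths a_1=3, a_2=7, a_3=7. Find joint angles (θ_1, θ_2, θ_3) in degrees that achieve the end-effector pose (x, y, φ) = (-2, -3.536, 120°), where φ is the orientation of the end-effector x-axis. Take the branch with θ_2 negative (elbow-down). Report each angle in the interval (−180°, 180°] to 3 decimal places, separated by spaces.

-60.004 -29.995 -150.001

wrist centre = target − a_3·(cos φ, sin φ) = (1.5000, -9.5982)
cos θ_2 = (94.3750−3²−7²)/(2·3·7) = 0.8661; θ_2 = -29.9947° (elbow-down)
β = atan2(-9.5982,1.5000) = -81.1177°; ψ = atan2(-3.4994,9.0625) = -21.1138°
θ_1 = β − ψ = -60.0039°
θ_3 = φ − θ_1 − θ_2 = -150.0014° (wrapped to (-180°,180°])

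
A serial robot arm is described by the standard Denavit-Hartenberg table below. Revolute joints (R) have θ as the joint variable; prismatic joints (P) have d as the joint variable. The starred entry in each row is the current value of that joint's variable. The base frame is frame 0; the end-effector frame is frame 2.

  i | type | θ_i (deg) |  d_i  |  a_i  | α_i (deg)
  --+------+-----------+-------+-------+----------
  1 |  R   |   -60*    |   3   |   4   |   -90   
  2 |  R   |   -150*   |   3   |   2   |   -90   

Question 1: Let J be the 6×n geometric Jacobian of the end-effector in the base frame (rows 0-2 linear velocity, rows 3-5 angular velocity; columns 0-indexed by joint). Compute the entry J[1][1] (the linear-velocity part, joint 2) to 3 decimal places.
axis z_1 = (0.8660,0.5000,0.0000); lever o_n−o_1 = (1.7321,3.0000,1.0000)
cross product → J_v[:, 1] = (0.5000,-0.8660,1.7321)
J_ω[:, 1] = z_1
entry J[1][1] = -0.8660

-0.866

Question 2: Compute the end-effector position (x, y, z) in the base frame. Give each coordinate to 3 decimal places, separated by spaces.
3.732 -0.464 4.000

after link 1: o_1 = (2.0000, -3.4641, 3.0000)
after link 2: o_2 = (3.7321, -0.4641, 4.0000)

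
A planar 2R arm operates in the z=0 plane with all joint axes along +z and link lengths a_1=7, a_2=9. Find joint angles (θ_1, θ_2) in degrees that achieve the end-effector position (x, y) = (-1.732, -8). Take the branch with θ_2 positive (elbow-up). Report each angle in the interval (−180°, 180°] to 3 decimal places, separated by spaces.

cos θ_2 = (66.9998−7²−9²)/(2·7·9) = -0.5000; θ_2 = 120.0001° (elbow-up)
β = atan2(-8.0000,-1.7320) = -102.2160°; ψ = atan2(7.7942,2.5000) = 72.2164°
θ_1 = β − ψ = -174.4324°

-174.432 120.000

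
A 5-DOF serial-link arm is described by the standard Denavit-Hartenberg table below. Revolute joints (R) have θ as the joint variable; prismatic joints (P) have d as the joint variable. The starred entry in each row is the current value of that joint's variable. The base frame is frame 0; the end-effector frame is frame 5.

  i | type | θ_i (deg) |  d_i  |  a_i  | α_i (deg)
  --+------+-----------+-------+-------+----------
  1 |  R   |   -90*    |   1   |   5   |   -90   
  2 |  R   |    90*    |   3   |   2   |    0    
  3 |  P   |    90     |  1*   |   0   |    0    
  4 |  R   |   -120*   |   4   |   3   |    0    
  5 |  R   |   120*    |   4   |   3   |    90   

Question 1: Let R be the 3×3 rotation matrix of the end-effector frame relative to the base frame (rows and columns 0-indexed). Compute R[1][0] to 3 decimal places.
1.000

End-effector x-axis (col 0 of R) = (-0.0000,1.0000,-0.0000)
R[1][0] = 1.0000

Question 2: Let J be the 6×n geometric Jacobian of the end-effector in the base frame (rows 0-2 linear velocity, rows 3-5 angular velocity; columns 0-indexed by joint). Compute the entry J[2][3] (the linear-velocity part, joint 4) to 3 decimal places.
axis z_3 = (1.0000,0.0000,0.0000); lever o_n−o_3 = (8.0000,1.5000,-2.5981)
cross product → J_v[:, 3] = (-0.0000,2.5981,1.5000)
J_ω[:, 3] = z_3
entry J[2][3] = 1.5000

1.500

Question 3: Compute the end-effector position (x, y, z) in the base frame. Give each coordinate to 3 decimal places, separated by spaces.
12.000 -3.500 -3.598

after link 1: o_1 = (0.0000, -5.0000, 1.0000)
after link 2: o_2 = (3.0000, -5.0000, -1.0000)
after link 3: o_3 = (4.0000, -5.0000, -1.0000)
after link 4: o_4 = (8.0000, -6.5000, -3.5981)
after link 5: o_5 = (12.0000, -3.5000, -3.5981)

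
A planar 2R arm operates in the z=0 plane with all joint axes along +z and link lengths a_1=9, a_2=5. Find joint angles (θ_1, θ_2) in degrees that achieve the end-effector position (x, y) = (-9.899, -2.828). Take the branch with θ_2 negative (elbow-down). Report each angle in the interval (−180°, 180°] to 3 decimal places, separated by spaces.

-135.000 -90.008

cos θ_2 = (105.9878−9²−5²)/(2·9·5) = -0.0001; θ_2 = -90.0078° (elbow-down)
β = atan2(-2.8280,-9.8990) = -164.0561°; ψ = atan2(-5.0000,8.9993) = -29.0564°
θ_1 = β − ψ = -134.9997°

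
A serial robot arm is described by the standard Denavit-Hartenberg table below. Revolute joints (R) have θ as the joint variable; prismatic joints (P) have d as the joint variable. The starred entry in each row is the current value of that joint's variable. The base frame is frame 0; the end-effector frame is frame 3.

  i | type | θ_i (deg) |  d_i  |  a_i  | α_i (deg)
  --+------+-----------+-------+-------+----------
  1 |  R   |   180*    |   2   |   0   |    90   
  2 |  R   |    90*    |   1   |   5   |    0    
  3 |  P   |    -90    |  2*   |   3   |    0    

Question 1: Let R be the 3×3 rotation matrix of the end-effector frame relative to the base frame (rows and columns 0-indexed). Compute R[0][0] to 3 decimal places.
-1.000

End-effector x-axis (col 0 of R) = (-1.0000,0.0000,0.0000)
R[0][0] = -1.0000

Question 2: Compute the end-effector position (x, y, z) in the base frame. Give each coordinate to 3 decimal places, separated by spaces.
-3.000 3.000 7.000

after link 1: o_1 = (0.0000, 0.0000, 2.0000)
after link 2: o_2 = (-0.0000, 1.0000, 7.0000)
after link 3: o_3 = (-3.0000, 3.0000, 7.0000)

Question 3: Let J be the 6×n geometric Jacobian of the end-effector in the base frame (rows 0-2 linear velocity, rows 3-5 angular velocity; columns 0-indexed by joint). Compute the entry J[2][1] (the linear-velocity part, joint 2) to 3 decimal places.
axis z_1 = (0.0000,1.0000,0.0000); lever o_n−o_1 = (-3.0000,3.0000,5.0000)
cross product → J_v[:, 1] = (5.0000,-0.0000,3.0000)
J_ω[:, 1] = z_1
entry J[2][1] = 3.0000

3.000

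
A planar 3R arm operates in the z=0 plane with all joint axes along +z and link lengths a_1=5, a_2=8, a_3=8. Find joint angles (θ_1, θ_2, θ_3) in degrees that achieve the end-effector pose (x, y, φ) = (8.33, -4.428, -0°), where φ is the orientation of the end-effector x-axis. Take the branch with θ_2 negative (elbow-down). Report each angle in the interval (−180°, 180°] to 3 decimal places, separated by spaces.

30.003 -150.003 120.000

wrist centre = target − a_3·(cos φ, sin φ) = (0.3300, -4.4280)
cos θ_2 = (19.7161−5²−8²)/(2·5·8) = -0.8660; θ_2 = -150.0027° (elbow-down)
β = atan2(-4.4280,0.3300) = -85.7379°; ψ = atan2(-3.9997,-1.9284) = -115.7404°
θ_1 = β − ψ = 30.0026°
θ_3 = φ − θ_1 − θ_2 = 120.0001° (wrapped to (-180°,180°])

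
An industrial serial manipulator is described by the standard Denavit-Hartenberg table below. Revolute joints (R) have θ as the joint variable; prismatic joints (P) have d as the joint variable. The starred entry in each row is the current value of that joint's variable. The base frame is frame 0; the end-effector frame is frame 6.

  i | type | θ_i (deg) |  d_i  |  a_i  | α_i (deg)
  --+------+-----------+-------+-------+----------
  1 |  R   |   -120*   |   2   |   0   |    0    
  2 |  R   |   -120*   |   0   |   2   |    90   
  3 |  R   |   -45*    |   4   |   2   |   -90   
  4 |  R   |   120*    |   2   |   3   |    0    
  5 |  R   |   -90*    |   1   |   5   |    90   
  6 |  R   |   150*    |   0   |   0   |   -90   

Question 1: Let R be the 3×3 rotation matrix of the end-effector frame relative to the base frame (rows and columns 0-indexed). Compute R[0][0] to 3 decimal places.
End-effector x-axis (col 0 of R) = (0.4634,0.0634,0.8839)
R[0][0] = 0.4634

0.463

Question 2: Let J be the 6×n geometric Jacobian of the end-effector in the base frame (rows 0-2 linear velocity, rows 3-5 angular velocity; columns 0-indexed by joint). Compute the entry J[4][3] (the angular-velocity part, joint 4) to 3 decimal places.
0.612

axis z_3 = (-0.3536,0.6124,0.7071); lever o_n−o_3 = (-6.4763,1.0212,0.1201)
cross product → J_v[:, 3] = (-0.6485,-4.5370,3.6049)
J_ω[:, 3] = z_3
entry J[4][3] = 0.6124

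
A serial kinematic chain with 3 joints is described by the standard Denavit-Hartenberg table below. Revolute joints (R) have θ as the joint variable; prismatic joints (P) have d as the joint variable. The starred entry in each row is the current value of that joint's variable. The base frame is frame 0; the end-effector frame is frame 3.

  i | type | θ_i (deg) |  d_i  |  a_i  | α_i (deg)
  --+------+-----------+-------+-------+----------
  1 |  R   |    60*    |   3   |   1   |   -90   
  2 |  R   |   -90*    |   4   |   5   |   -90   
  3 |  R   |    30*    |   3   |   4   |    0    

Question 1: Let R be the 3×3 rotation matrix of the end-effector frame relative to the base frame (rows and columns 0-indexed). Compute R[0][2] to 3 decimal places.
0.500

End-effector z-axis (col 2 of R) = (0.5000,0.8660,-0.0000)
R[0][2] = 0.5000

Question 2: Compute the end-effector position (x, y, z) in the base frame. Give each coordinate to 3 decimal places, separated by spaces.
0.268 4.464 11.464

after link 1: o_1 = (0.5000, 0.8660, 3.0000)
after link 2: o_2 = (-2.9641, 2.8660, 8.0000)
after link 3: o_3 = (0.2679, 4.4641, 11.4641)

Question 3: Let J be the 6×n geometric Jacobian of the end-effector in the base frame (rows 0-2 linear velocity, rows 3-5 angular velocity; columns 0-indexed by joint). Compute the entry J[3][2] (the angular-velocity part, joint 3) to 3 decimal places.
0.500

axis z_2 = (0.5000,0.8660,-0.0000); lever o_n−o_2 = (3.2321,1.5981,3.4641)
cross product → J_v[:, 2] = (3.0000,-1.7321,-2.0000)
J_ω[:, 2] = z_2
entry J[3][2] = 0.5000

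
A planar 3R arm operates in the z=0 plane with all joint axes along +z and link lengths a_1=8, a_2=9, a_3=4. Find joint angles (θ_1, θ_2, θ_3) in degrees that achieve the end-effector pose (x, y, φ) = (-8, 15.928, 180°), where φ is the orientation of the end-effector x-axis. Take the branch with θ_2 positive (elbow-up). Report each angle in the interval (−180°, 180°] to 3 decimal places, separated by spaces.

88.191 30.005 61.803

wrist centre = target − a_3·(cos φ, sin φ) = (-4.0000, 15.9280)
cos θ_2 = (269.7012−8²−9²)/(2·8·9) = 0.8660; θ_2 = 30.0052° (elbow-up)
β = atan2(15.9280,-4.0000) = 104.0972°; ψ = atan2(4.5007,15.7938) = 15.9057°
θ_1 = β − ψ = 88.1914°
θ_3 = φ − θ_1 − θ_2 = 61.8034° (wrapped to (-180°,180°])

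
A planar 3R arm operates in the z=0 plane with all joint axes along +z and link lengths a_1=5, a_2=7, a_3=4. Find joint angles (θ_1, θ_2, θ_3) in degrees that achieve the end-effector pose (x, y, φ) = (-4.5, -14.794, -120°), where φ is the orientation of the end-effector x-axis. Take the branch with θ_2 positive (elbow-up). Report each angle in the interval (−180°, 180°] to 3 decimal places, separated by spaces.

wrist centre = target − a_3·(cos φ, sin φ) = (-2.5000, -11.3299)
cos θ_2 = (134.6166−5²−7²)/(2·5·7) = 0.8660; θ_2 = 30.0085° (elbow-up)
β = atan2(-11.3299,-2.5000) = -102.4432°; ψ = atan2(3.5009,11.0617) = 17.5620°
θ_1 = β − ψ = -120.0052°
θ_3 = φ − θ_1 − θ_2 = -30.0032° (wrapped to (-180°,180°])

-120.005 30.008 -30.003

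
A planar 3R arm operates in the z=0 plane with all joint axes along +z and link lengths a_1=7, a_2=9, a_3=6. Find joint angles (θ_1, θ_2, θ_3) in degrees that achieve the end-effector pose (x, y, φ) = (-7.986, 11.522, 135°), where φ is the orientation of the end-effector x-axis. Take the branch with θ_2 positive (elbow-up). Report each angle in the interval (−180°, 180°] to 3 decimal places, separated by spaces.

44.999 119.999 -29.998

wrist centre = target − a_3·(cos φ, sin φ) = (-3.7434, 7.2794)
cos θ_2 = (67.0018−7²−9²)/(2·7·9) = -0.5000; θ_2 = 119.9990° (elbow-up)
β = atan2(7.2794,-3.7434) = 117.2142°; ψ = atan2(7.7943,2.5001) = 72.2156°
θ_1 = β − ψ = 44.9985°
θ_3 = φ − θ_1 − θ_2 = -29.9976° (wrapped to (-180°,180°])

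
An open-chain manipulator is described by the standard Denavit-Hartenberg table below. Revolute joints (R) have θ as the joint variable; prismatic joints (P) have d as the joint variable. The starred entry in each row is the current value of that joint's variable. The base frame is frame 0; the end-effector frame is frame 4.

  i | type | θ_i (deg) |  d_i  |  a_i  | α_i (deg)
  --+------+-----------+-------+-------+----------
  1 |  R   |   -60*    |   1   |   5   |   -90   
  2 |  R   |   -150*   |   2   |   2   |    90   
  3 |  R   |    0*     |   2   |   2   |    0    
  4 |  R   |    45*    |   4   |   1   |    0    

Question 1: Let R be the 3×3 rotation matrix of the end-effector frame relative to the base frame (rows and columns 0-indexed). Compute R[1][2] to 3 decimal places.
0.433

End-effector z-axis (col 2 of R) = (-0.2500,0.4330,-0.8660)
R[1][2] = 0.4330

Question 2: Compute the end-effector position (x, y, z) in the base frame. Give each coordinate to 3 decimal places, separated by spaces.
1.306 3.152 -1.843

after link 1: o_1 = (2.5000, -4.3301, 1.0000)
after link 2: o_2 = (3.3660, -1.8301, 2.0000)
after link 3: o_3 = (2.0000, 0.5359, 1.2679)
after link 4: o_4 = (1.3062, 3.1518, -1.8426)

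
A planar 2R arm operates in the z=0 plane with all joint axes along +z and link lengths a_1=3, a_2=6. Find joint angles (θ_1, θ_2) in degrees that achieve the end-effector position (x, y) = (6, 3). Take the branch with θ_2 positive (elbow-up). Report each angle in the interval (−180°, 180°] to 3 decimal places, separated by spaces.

cos θ_2 = (45.0000−3²−6²)/(2·3·6) = 0.0000; θ_2 = 90.0000° (elbow-up)
β = atan2(3.0000,6.0000) = 26.5651°; ψ = atan2(6.0000,3.0000) = 63.4349°
θ_1 = β − ψ = -36.8699°

-36.870 90.000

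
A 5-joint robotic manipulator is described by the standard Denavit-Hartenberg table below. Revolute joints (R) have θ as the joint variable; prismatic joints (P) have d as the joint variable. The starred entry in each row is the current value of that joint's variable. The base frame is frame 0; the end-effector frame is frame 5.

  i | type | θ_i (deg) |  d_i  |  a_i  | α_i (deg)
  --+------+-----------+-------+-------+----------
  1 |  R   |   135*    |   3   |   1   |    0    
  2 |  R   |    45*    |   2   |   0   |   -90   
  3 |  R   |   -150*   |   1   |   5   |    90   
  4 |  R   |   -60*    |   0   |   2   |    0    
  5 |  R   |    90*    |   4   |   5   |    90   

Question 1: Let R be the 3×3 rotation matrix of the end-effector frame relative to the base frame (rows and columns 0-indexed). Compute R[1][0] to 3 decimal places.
End-effector x-axis (col 0 of R) = (0.7500,-0.5000,0.4330)
R[1][0] = -0.5000

-0.500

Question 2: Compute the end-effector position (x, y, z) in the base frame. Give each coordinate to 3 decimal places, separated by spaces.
after link 1: o_1 = (-0.7071, 0.7071, 3.0000)
after link 2: o_2 = (-0.7071, 0.7071, 5.0000)
after link 3: o_3 = (3.6230, -0.2929, 7.5000)
after link 4: o_4 = (4.4890, 1.4392, 8.0000)
after link 5: o_5 = (10.2390, -1.0608, 6.7010)

10.239 -1.061 6.701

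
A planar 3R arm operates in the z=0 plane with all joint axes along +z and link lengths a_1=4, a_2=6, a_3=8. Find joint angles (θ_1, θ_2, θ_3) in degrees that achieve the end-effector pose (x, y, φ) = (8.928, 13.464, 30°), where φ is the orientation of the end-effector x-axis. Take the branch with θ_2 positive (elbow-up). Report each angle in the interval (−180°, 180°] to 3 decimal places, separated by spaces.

wrist centre = target − a_3·(cos φ, sin φ) = (1.9998, 9.4640)
cos θ_2 = (93.5665−4²−6²)/(2·4·6) = 0.8660; θ_2 = 30.0065° (elbow-up)
β = atan2(9.4640,1.9998) = 78.0686°; ψ = atan2(3.0006,9.1958) = 18.0715°
θ_1 = β − ψ = 59.9971°
θ_3 = φ − θ_1 − θ_2 = -60.0036° (wrapped to (-180°,180°])

59.997 30.007 -60.004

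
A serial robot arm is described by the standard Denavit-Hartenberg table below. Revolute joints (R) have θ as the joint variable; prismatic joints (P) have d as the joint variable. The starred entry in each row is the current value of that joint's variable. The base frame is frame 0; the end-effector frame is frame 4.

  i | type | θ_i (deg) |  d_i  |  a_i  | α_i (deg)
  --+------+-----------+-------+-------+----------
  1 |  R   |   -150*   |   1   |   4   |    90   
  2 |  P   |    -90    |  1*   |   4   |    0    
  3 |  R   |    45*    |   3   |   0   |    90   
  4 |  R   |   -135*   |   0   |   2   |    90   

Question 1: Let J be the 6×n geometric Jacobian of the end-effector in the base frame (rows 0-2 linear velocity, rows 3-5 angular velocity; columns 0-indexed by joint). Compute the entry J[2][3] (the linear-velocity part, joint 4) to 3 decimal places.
-1.000

axis z_3 = (0.6124,0.3536,-0.7071); lever o_n−o_3 = (1.5731,-0.7247,1.0000)
cross product → J_v[:, 3] = (-0.1589,-1.7247,-1.0000)
J_ω[:, 3] = z_3
entry J[2][3] = -1.0000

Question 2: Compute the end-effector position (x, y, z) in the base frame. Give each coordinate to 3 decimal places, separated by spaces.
-3.891 0.739 -2.000

after link 1: o_1 = (-3.4641, -2.0000, 1.0000)
after link 2: o_2 = (-3.9641, -1.1340, -3.0000)
after link 3: o_3 = (-5.4641, 1.4641, -3.0000)
after link 4: o_4 = (-3.8910, 0.7394, -2.0000)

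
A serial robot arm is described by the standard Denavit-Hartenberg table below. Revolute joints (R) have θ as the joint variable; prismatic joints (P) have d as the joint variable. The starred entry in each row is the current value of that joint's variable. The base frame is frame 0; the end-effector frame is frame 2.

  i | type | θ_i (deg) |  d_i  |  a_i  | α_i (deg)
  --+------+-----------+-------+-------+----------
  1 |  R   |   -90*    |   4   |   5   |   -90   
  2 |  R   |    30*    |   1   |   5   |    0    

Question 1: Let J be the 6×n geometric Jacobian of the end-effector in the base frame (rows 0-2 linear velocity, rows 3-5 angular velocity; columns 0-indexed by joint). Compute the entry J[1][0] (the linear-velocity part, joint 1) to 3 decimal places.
axis z_0 = ẑ; lever o_n−o_0 = (1.0000,-9.3301,1.5000)
cross product → J_v[:, 0] = (9.3301,1.0000,-0.0000)
J_ω[:, 0] = z_0
entry J[1][0] = 1.0000

1.000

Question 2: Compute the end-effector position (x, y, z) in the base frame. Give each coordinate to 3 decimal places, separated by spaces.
1.000 -9.330 1.500

after link 1: o_1 = (0.0000, -5.0000, 4.0000)
after link 2: o_2 = (1.0000, -9.3301, 1.5000)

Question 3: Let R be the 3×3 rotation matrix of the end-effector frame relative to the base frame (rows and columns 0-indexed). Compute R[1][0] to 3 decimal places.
-0.866

End-effector x-axis (col 0 of R) = (0.0000,-0.8660,-0.5000)
R[1][0] = -0.8660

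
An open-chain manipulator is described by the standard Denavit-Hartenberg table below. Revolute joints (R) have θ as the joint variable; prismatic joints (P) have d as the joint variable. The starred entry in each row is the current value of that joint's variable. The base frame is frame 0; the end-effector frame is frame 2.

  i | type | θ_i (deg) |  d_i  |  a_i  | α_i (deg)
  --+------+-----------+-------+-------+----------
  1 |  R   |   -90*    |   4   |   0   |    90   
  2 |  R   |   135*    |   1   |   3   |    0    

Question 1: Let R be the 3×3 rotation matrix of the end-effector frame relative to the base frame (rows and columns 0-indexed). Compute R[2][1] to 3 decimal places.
-0.707

End-effector y-axis (col 1 of R) = (-0.0000,0.7071,-0.7071)
R[2][1] = -0.7071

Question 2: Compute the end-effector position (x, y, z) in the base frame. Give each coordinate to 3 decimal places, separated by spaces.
after link 1: o_1 = (0.0000, 0.0000, 4.0000)
after link 2: o_2 = (-1.0000, 2.1213, 6.1213)

-1.000 2.121 6.121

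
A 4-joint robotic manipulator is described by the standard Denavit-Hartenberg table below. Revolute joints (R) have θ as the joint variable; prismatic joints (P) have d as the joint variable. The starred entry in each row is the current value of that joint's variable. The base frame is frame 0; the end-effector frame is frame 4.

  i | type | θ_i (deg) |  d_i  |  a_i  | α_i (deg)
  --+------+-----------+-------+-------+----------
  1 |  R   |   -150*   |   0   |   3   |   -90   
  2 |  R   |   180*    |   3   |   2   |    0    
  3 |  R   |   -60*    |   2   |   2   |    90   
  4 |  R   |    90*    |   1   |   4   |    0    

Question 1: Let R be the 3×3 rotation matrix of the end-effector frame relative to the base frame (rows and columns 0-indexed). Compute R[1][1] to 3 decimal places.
-0.250

End-effector y-axis (col 1 of R) = (-0.4330,-0.2500,0.8660)
R[1][1] = -0.2500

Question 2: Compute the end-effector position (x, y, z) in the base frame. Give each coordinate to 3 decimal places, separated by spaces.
3.750 -8.227 -2.232

after link 1: o_1 = (-2.5981, -1.5000, 0.0000)
after link 2: o_2 = (0.6340, -3.0981, -0.0000)
after link 3: o_3 = (2.5000, -4.3301, -1.7321)
after link 4: o_4 = (3.7500, -8.2272, -2.2321)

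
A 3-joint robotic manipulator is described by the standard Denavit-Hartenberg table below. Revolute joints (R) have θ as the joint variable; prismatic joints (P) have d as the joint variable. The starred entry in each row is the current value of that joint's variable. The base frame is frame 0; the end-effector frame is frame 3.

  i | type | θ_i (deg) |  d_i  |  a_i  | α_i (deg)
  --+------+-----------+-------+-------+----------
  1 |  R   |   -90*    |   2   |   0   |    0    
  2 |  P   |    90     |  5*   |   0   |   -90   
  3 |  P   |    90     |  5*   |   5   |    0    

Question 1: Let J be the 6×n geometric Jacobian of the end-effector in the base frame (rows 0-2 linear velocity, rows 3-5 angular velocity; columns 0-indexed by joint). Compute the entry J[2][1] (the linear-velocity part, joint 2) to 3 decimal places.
1.000

prismatic axis z_1 = (0.0000,0.0000,1.0000)
J_v[:, 1] = z_1; J_ω[:, 1] = (0,0,0)
entry J[2][1] = 1.0000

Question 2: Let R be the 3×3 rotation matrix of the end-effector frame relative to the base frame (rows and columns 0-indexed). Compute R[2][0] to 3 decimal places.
End-effector x-axis (col 0 of R) = (0.0000,0.0000,-1.0000)
R[2][0] = -1.0000

-1.000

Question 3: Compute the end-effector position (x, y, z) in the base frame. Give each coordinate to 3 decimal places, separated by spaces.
0.000 5.000 2.000

after link 1: o_1 = (0.0000, 0.0000, 2.0000)
after link 2: o_2 = (0.0000, 0.0000, 7.0000)
after link 3: o_3 = (0.0000, 5.0000, 2.0000)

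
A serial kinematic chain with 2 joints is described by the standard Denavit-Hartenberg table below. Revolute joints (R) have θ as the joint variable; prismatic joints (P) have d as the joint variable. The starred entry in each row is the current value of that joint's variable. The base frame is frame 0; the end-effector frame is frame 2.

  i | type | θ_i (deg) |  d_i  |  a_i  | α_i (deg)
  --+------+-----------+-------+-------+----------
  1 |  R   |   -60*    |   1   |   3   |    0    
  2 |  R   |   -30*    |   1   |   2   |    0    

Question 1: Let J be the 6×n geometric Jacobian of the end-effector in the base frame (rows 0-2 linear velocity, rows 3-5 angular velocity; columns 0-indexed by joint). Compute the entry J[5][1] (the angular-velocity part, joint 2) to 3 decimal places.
1.000

axis z_1 = (0.0000,0.0000,1.0000); lever o_n−o_1 = (0.0000,-2.0000,1.0000)
cross product → J_v[:, 1] = (2.0000,0.0000,-0.0000)
J_ω[:, 1] = z_1
entry J[5][1] = 1.0000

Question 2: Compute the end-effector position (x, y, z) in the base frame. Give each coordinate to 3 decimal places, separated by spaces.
after link 1: o_1 = (1.5000, -2.5981, 1.0000)
after link 2: o_2 = (1.5000, -4.5981, 2.0000)

1.500 -4.598 2.000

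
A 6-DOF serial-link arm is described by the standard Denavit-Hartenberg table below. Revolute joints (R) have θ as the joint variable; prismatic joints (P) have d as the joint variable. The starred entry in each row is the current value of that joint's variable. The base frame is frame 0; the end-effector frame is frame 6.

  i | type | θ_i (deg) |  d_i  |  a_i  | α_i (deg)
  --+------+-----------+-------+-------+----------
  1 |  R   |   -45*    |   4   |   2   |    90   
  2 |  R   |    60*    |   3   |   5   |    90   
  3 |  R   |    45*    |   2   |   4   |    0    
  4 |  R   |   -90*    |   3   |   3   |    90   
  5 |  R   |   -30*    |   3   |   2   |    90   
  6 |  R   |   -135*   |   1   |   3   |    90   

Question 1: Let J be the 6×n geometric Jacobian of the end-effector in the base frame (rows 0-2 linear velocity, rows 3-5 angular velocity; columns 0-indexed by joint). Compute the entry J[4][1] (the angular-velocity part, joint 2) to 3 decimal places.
axis z_1 = (-0.7071,-0.7071,0.0000); lever o_n−o_1 = (3.2310,-8.2000,5.6108)
cross product → J_v[:, 1] = (-3.9674,3.9674,8.0830)
J_ω[:, 1] = z_1
entry J[4][1] = -0.7071

-0.707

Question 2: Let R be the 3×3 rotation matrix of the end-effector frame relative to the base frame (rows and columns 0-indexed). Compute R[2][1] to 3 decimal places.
0.127

End-effector y-axis (col 1 of R) = (-0.9053,0.4053,0.1268)
R[2][1] = 0.1268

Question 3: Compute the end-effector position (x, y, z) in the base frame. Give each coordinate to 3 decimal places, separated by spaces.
4.645 -9.614 9.611

after link 1: o_1 = (1.4142, -1.4142, 4.0000)
after link 2: o_2 = (1.0607, -5.3033, 8.3301)
after link 3: o_3 = (1.2854, -9.5280, 9.7796)
after link 4: o_4 = (5.3725, -10.6152, 10.1167)
after link 5: o_5 = (6.8092, -7.3198, 9.8403)
after link 6: o_6 = (4.6452, -9.6142, 9.6108)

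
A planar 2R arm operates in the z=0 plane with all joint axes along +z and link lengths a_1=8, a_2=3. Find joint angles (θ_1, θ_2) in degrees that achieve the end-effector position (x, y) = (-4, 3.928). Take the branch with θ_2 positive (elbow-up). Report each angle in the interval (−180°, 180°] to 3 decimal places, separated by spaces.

cos θ_2 = (31.4292−8²−3²)/(2·8·3) = -0.8661; θ_2 = 150.0038° (elbow-up)
β = atan2(3.9280,-4.0000) = 135.5203°; ψ = atan2(1.4998,5.4018) = 15.5174°
θ_1 = β − ψ = 120.0029°

120.003 150.004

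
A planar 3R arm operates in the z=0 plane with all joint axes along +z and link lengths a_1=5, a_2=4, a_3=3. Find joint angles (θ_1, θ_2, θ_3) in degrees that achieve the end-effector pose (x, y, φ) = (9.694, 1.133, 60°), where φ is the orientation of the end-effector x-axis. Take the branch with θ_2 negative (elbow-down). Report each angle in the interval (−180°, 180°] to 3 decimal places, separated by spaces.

9.724 -44.992 95.268

wrist centre = target − a_3·(cos φ, sin φ) = (8.1940, -1.4651)
cos θ_2 = (69.2881−5²−4²)/(2·5·4) = 0.7072; θ_2 = -44.9923° (elbow-down)
β = atan2(-1.4651,8.1940) = -10.1373°; ψ = atan2(-2.8280,7.8288) = -19.8615°
θ_1 = β − ψ = 9.7242°
θ_3 = φ − θ_1 − θ_2 = 95.2680° (wrapped to (-180°,180°])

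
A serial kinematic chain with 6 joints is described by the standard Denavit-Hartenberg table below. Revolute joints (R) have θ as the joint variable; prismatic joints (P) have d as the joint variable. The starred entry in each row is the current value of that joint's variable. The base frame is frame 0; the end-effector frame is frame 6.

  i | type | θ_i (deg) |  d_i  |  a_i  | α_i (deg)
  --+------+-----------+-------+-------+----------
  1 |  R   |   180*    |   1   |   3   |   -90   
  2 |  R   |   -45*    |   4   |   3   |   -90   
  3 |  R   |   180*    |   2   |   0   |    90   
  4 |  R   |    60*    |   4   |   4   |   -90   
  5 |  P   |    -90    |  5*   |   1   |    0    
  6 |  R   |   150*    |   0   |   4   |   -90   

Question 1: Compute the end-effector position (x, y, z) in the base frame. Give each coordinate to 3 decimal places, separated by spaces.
after link 1: o_1 = (-3.0000, 0.0000, 1.0000)
after link 2: o_2 = (-5.1213, -4.0000, 3.1213)
after link 3: o_3 = (-6.5355, -4.0000, 1.7071)
after link 4: o_4 = (-7.5708, 0.0000, -2.1566)
after link 5: o_5 = (-12.4004, 1.0000, -0.8625)
after link 6: o_6 = (-12.9181, -2.4641, -2.7944)

-12.918 -2.464 -2.794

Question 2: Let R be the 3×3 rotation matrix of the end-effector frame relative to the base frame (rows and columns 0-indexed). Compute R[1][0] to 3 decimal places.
-0.866

End-effector x-axis (col 0 of R) = (-0.1294,-0.8660,-0.4830)
R[1][0] = -0.8660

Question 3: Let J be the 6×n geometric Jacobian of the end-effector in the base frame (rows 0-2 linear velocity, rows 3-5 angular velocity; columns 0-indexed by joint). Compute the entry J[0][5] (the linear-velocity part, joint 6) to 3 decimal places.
0.897

axis z_5 = (-0.9659,0.0000,0.2588); lever o_n−o_5 = (-0.5176,-3.4641,-1.9319)
cross product → J_v[:, 5] = (0.8966,-2.0000,3.3461)
J_ω[:, 5] = z_5
entry J[0][5] = 0.8966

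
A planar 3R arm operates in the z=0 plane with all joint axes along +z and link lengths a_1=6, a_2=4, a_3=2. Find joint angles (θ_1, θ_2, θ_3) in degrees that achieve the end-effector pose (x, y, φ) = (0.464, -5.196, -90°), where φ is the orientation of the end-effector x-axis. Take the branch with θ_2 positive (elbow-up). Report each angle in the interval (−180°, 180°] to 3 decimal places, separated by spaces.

wrist centre = target − a_3·(cos φ, sin φ) = (0.4640, -3.1960)
cos θ_2 = (10.4297−6²−4²)/(2·6·4) = -0.8660; θ_2 = 150.0026° (elbow-up)
β = atan2(-3.1960,0.4640) = -81.7394°; ψ = atan2(1.9998,2.5358) = 38.2608°
θ_1 = β − ψ = -120.0002°
θ_3 = φ − θ_1 − θ_2 = -120.0023° (wrapped to (-180°,180°])

-120.000 150.003 -120.002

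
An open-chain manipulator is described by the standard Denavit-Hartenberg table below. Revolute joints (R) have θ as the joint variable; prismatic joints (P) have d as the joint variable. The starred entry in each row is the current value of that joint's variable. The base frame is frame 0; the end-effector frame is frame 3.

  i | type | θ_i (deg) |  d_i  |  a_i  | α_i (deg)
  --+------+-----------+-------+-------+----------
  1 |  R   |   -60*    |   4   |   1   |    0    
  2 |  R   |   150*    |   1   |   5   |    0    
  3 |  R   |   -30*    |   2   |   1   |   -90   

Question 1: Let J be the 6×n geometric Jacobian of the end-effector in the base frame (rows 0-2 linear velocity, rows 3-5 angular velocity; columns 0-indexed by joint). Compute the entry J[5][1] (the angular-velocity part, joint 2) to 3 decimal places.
1.000

axis z_1 = (0.0000,0.0000,1.0000); lever o_n−o_1 = (0.5000,5.8660,3.0000)
cross product → J_v[:, 1] = (-5.8660,0.5000,0.0000)
J_ω[:, 1] = z_1
entry J[5][1] = 1.0000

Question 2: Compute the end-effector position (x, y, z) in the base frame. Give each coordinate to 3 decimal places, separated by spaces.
after link 1: o_1 = (0.5000, -0.8660, 4.0000)
after link 2: o_2 = (0.5000, 4.1340, 5.0000)
after link 3: o_3 = (1.0000, 5.0000, 7.0000)

1.000 5.000 7.000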